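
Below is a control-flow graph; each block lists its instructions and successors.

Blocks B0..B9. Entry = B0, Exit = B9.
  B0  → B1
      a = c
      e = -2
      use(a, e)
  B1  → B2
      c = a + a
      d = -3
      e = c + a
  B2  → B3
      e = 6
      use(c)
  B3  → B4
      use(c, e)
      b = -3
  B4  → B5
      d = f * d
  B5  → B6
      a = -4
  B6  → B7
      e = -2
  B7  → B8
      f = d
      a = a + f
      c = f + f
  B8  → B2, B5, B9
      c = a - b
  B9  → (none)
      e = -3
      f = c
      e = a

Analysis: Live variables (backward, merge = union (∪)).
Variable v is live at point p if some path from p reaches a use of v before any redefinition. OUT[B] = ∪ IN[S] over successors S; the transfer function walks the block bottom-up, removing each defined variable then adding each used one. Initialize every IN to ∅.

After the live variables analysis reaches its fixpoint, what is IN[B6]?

Per-block solution:
  B0: | IN={c, f} | OUT={a, f}
  B1: | IN={a, f} | OUT={c, d, f}
  B2: | IN={c, d, f} | OUT={c, d, e, f}
  B3: | IN={c, d, e, f} | OUT={b, d, f}
  B4: | IN={b, d, f} | OUT={b, d}
  B5: | IN={b, d} | OUT={a, b, d}
  B6: | IN={a, b, d} | OUT={a, b, d}
  B7: | IN={a, b, d} | OUT={a, b, d, f}
  B8: | IN={a, b, d, f} | OUT={a, b, c, d, f}
  B9: | IN={a, c} | OUT={}

Merge at B6: OUT[B6] = IN[B7] = {a, b, d}
Applying B6's transfer function to that OUT value gives IN[B6] (row B6 above).

Answer: {a, b, d}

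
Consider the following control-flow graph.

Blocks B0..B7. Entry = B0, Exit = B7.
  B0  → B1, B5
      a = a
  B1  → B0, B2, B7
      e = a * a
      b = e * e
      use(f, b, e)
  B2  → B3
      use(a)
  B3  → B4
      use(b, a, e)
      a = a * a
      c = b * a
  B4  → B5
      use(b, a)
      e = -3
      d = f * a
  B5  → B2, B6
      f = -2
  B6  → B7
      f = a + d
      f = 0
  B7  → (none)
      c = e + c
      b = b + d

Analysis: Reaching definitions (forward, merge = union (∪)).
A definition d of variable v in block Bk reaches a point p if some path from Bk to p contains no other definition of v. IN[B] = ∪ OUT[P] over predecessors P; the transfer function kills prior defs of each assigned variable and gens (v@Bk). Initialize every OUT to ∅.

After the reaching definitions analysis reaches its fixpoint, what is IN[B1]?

Answer: {a@B0, b@B1, e@B1}

Working:
Converged values:
  B0: | IN={a@B0, b@B1, e@B1} | OUT={a@B0, b@B1, e@B1}
  B1: | IN={a@B0, b@B1, e@B1} | OUT={a@B0, b@B1, e@B1}
  B2: | IN={a@B0, a@B3, b@B1, c@B3, d@B4, e@B1, e@B4, f@B5} | OUT={a@B0, a@B3, b@B1, c@B3, d@B4, e@B1, e@B4, f@B5}
  B3: | IN={a@B0, a@B3, b@B1, c@B3, d@B4, e@B1, e@B4, f@B5} | OUT={a@B3, b@B1, c@B3, d@B4, e@B1, e@B4, f@B5}
  B4: | IN={a@B3, b@B1, c@B3, d@B4, e@B1, e@B4, f@B5} | OUT={a@B3, b@B1, c@B3, d@B4, e@B4, f@B5}
  B5: | IN={a@B0, a@B3, b@B1, c@B3, d@B4, e@B1, e@B4, f@B5} | OUT={a@B0, a@B3, b@B1, c@B3, d@B4, e@B1, e@B4, f@B5}
  B6: | IN={a@B0, a@B3, b@B1, c@B3, d@B4, e@B1, e@B4, f@B5} | OUT={a@B0, a@B3, b@B1, c@B3, d@B4, e@B1, e@B4, f@B6}
  B7: | IN={a@B0, a@B3, b@B1, c@B3, d@B4, e@B1, e@B4, f@B6} | OUT={a@B0, a@B3, b@B7, c@B7, d@B4, e@B1, e@B4, f@B6}

Merge at B1: IN[B1] = OUT[B0] = {a@B0, b@B1, e@B1}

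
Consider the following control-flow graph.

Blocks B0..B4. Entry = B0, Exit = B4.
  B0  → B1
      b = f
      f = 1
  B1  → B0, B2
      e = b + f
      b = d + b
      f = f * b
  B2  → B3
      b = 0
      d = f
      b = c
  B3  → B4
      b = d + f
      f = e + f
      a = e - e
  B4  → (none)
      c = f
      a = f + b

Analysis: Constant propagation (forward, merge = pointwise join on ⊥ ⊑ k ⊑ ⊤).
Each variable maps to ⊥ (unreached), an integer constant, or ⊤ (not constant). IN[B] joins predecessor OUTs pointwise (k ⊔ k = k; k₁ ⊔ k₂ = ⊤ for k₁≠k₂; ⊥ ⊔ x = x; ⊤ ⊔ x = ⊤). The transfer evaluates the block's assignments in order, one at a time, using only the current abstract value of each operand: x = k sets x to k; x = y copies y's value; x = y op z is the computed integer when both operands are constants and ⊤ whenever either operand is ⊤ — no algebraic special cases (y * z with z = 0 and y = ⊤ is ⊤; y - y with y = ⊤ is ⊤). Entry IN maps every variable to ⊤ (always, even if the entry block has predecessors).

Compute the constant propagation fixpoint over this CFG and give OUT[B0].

Per-block solution:
  B0:   IN=(all ⊤)   OUT={f:1; rest ⊤}
  B1:   IN={f:1; rest ⊤}   OUT=(all ⊤)
  B2:   IN=(all ⊤)   OUT=(all ⊤)
  B3:   IN=(all ⊤)   OUT=(all ⊤)
  B4:   IN=(all ⊤)   OUT=(all ⊤)

Merge at B0 (entry node, so the boundary value (all ⊤) is joined with the incoming edge(s)): IN[B0] = (all ⊤) ⊔ OUT[B1] = {a: ⊤, b: ⊤, c: ⊤, d: ⊤, e: ⊤, f: ⊤}
Applying B0's transfer function to that IN value gives OUT[B0] (row B0 above).

Answer: {a: ⊤, b: ⊤, c: ⊤, d: ⊤, e: ⊤, f: 1}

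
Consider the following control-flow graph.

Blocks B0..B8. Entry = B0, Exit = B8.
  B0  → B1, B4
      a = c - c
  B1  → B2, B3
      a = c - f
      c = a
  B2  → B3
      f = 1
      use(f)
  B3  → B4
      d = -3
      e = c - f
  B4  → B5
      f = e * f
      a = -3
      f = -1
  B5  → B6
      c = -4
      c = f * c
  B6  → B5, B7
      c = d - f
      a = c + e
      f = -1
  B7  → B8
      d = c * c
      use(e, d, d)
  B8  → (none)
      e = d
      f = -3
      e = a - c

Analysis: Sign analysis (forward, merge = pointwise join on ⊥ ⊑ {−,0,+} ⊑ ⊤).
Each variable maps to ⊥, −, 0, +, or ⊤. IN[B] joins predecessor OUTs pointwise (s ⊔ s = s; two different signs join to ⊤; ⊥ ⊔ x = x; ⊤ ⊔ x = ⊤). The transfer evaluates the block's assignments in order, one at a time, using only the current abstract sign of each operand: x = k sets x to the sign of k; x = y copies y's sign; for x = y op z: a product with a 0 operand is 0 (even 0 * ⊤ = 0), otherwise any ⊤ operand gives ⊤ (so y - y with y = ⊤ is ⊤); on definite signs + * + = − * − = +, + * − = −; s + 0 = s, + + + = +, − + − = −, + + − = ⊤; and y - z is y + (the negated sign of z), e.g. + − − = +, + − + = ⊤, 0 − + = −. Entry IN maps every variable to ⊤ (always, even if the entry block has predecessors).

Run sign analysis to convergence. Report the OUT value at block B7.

Converged values:
  B0:  IN=(all ⊤)  OUT=(all ⊤)
  B1:  IN=(all ⊤)  OUT=(all ⊤)
  B2:  IN=(all ⊤)  OUT={f:+; rest ⊤}
  B3:  IN=(all ⊤)  OUT={d:-; rest ⊤}
  B4:  IN=(all ⊤)  OUT={a:-, f:-; rest ⊤}
  B5:  IN={f:-; rest ⊤}  OUT={c:+, f:-; rest ⊤}
  B6:  IN={c:+, f:-; rest ⊤}  OUT={f:-; rest ⊤}
  B7:  IN={f:-; rest ⊤}  OUT={f:-; rest ⊤}
  B8:  IN={f:-; rest ⊤}  OUT={f:-; rest ⊤}

Merge at B7: IN[B7] = OUT[B6] = {a: ⊤, b: ⊤, c: ⊤, d: ⊤, e: ⊤, f: -}
Applying B7's transfer function to that IN value gives OUT[B7] (row B7 above).

Answer: {a: ⊤, b: ⊤, c: ⊤, d: ⊤, e: ⊤, f: -}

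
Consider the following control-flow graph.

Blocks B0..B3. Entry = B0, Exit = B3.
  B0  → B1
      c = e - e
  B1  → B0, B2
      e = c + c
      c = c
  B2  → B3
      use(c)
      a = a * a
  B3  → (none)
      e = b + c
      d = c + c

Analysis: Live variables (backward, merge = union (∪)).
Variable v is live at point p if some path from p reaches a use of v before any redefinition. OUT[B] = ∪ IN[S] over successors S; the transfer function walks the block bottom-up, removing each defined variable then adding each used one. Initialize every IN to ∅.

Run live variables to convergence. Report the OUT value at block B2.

Converged values:
  B0:  IN={a, b, e}  OUT={a, b, c}
  B1:  IN={a, b, c}  OUT={a, b, c, e}
  B2:  IN={a, b, c}  OUT={b, c}
  B3:  IN={b, c}  OUT={}

Merge at B2: OUT[B2] = IN[B3] = {b, c}

Answer: {b, c}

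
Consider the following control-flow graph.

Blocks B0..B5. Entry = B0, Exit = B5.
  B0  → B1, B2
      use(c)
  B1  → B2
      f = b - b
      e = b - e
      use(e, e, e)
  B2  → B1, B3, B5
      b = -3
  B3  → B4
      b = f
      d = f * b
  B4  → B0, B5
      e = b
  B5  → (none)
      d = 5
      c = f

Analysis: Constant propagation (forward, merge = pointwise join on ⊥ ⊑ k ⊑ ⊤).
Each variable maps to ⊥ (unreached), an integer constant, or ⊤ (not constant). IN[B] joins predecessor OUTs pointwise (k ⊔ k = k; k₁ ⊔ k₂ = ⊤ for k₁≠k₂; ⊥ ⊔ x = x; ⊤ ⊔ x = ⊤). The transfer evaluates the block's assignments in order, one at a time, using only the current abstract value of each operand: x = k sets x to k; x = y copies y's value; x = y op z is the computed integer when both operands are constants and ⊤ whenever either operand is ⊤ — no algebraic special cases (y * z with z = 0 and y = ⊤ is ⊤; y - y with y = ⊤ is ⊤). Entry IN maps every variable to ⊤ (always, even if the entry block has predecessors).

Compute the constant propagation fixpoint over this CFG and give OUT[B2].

Fixpoint table:
  B0:  IN=(all ⊤)  OUT=(all ⊤)
  B1:  IN=(all ⊤)  OUT=(all ⊤)
  B2:  IN=(all ⊤)  OUT={b:-3; rest ⊤}
  B3:  IN={b:-3; rest ⊤}  OUT=(all ⊤)
  B4:  IN=(all ⊤)  OUT=(all ⊤)
  B5:  IN=(all ⊤)  OUT={d:5; rest ⊤}

Merge at B2: IN[B2] = OUT[B0] ⊔ OUT[B1] = {a: ⊤, b: ⊤, c: ⊤, d: ⊤, e: ⊤, f: ⊤}
Applying B2's transfer function to that IN value gives OUT[B2] (row B2 above).

Answer: {a: ⊤, b: -3, c: ⊤, d: ⊤, e: ⊤, f: ⊤}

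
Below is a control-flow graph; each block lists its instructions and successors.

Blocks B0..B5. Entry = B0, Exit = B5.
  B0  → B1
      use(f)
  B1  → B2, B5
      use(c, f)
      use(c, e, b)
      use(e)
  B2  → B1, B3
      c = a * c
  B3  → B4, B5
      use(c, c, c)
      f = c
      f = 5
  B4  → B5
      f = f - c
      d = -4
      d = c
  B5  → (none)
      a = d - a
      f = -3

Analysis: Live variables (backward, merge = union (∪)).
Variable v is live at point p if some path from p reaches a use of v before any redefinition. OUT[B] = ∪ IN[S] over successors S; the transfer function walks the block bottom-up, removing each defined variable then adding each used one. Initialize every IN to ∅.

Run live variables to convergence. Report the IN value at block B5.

Fixpoint table:
  B0:  IN={a, b, c, d, e, f}  OUT={a, b, c, d, e, f}
  B1:  IN={a, b, c, d, e, f}  OUT={a, b, c, d, e, f}
  B2:  IN={a, b, c, d, e, f}  OUT={a, b, c, d, e, f}
  B3:  IN={a, c, d}  OUT={a, c, d, f}
  B4:  IN={a, c, f}  OUT={a, d}
  B5:  IN={a, d}  OUT={}

B5 is the boundary node: OUT[B5] = {}
Applying B5's transfer function to that OUT value gives IN[B5] (row B5 above).

Answer: {a, d}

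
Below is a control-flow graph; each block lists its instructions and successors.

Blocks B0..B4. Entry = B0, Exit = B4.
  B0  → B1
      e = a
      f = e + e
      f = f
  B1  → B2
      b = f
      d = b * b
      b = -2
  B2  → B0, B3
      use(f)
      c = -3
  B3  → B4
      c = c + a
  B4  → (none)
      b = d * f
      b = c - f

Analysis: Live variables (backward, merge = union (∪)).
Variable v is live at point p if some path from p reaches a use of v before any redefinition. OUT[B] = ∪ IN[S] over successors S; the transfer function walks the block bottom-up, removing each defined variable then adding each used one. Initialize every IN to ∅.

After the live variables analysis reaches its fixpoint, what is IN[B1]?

Fixpoint table:
  B0:  IN={a}  OUT={a, f}
  B1:  IN={a, f}  OUT={a, d, f}
  B2:  IN={a, d, f}  OUT={a, c, d, f}
  B3:  IN={a, c, d, f}  OUT={c, d, f}
  B4:  IN={c, d, f}  OUT={}

Merge at B1: OUT[B1] = IN[B2] = {a, d, f}
Applying B1's transfer function to that OUT value gives IN[B1] (row B1 above).

Answer: {a, f}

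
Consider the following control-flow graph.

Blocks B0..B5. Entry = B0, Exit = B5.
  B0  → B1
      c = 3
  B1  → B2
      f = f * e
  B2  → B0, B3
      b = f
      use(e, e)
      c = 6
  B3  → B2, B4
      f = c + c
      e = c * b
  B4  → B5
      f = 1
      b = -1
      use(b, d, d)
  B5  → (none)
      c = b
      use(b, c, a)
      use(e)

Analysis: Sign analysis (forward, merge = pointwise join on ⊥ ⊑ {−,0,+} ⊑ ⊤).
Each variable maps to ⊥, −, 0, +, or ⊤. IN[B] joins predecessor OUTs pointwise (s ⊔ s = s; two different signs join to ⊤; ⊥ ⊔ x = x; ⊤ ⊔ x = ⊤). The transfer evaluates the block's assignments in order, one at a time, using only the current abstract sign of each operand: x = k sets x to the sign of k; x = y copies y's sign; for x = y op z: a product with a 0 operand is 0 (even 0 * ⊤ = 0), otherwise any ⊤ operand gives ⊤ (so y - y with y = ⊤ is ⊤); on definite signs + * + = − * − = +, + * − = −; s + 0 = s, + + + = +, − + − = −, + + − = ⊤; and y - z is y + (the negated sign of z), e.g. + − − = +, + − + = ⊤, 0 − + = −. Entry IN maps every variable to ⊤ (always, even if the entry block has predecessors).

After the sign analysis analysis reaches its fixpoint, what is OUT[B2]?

Fixpoint table:
  B0: | IN=(all ⊤) | OUT={c:+; rest ⊤}
  B1: | IN={c:+; rest ⊤} | OUT={c:+; rest ⊤}
  B2: | IN={c:+; rest ⊤} | OUT={c:+; rest ⊤}
  B3: | IN={c:+; rest ⊤} | OUT={c:+, f:+; rest ⊤}
  B4: | IN={c:+, f:+; rest ⊤} | OUT={b:-, c:+, f:+; rest ⊤}
  B5: | IN={b:-, c:+, f:+; rest ⊤} | OUT={b:-, c:-, f:+; rest ⊤}

Merge at B2: IN[B2] = OUT[B1] ⊔ OUT[B3] = {a: ⊤, b: ⊤, c: +, d: ⊤, e: ⊤, f: ⊤}
Applying B2's transfer function to that IN value gives OUT[B2] (row B2 above).

Answer: {a: ⊤, b: ⊤, c: +, d: ⊤, e: ⊤, f: ⊤}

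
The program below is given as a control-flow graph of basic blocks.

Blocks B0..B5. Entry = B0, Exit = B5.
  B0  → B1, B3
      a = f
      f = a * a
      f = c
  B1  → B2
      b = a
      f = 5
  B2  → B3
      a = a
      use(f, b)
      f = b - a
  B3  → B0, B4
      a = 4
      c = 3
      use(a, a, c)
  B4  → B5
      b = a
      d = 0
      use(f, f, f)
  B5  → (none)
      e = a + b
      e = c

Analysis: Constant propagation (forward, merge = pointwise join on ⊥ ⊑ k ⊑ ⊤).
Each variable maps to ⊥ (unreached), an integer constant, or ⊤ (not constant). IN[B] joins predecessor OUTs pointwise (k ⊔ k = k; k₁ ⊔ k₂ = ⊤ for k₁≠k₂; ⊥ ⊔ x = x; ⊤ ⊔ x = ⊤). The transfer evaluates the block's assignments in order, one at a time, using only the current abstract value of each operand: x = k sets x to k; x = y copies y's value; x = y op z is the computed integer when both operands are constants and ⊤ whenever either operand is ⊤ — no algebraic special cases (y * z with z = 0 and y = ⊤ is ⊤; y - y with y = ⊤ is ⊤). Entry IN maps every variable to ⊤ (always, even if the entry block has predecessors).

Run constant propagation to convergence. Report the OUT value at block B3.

Fixpoint table:
  B0:  IN=(all ⊤)  OUT=(all ⊤)
  B1:  IN=(all ⊤)  OUT={f:5; rest ⊤}
  B2:  IN={f:5; rest ⊤}  OUT=(all ⊤)
  B3:  IN=(all ⊤)  OUT={a:4, c:3; rest ⊤}
  B4:  IN={a:4, c:3; rest ⊤}  OUT={a:4, b:4, c:3, d:0; rest ⊤}
  B5:  IN={a:4, b:4, c:3, d:0; rest ⊤}  OUT={a:4, b:4, c:3, d:0, e:3; rest ⊤}

Merge at B3: IN[B3] = OUT[B0] ⊔ OUT[B2] = {a: ⊤, b: ⊤, c: ⊤, d: ⊤, e: ⊤, f: ⊤}
Applying B3's transfer function to that IN value gives OUT[B3] (row B3 above).

Answer: {a: 4, b: ⊤, c: 3, d: ⊤, e: ⊤, f: ⊤}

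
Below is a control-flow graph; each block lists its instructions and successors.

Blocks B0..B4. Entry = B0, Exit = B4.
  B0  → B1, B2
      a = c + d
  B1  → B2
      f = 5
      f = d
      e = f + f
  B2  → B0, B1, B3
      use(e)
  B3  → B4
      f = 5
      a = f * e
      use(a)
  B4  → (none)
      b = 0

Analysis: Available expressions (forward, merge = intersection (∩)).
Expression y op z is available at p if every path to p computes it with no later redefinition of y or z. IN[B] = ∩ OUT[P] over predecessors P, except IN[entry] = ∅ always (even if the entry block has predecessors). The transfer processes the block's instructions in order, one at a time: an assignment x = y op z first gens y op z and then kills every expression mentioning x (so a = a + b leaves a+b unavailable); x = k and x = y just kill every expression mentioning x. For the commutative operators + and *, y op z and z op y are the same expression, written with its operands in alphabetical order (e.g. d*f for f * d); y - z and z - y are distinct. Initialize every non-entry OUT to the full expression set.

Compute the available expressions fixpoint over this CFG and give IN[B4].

Converged values:
  B0:  IN={}  OUT={c+d}
  B1:  IN={c+d}  OUT={c+d, f+f}
  B2:  IN={c+d}  OUT={c+d}
  B3:  IN={c+d}  OUT={c+d, e*f}
  B4:  IN={c+d, e*f}  OUT={c+d, e*f}

Merge at B4: IN[B4] = OUT[B3] = {c+d, e*f}

Answer: {c+d, e*f}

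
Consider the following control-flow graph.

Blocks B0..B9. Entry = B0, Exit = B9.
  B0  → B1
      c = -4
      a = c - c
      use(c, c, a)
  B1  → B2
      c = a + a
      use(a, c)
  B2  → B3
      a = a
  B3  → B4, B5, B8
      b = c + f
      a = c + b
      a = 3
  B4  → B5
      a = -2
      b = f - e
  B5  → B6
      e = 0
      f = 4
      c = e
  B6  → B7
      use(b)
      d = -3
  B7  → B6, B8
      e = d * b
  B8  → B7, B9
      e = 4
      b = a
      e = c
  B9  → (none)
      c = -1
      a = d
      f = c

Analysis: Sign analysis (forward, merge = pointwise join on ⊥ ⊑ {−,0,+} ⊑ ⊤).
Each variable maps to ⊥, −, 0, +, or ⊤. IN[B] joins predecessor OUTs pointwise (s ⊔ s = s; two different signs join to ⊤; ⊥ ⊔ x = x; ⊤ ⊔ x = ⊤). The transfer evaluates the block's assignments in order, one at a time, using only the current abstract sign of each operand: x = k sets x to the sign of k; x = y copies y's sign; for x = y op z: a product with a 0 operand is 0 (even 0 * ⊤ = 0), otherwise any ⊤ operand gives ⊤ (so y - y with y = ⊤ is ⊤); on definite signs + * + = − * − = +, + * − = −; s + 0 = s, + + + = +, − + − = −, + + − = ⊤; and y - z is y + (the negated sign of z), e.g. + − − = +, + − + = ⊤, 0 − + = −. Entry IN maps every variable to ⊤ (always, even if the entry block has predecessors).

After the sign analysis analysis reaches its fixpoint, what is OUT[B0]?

Fixpoint table:
  B0:  IN=(all ⊤)  OUT={c:-; rest ⊤}
  B1:  IN={c:-; rest ⊤}  OUT=(all ⊤)
  B2:  IN=(all ⊤)  OUT=(all ⊤)
  B3:  IN=(all ⊤)  OUT={a:+; rest ⊤}
  B4:  IN={a:+; rest ⊤}  OUT={a:-; rest ⊤}
  B5:  IN=(all ⊤)  OUT={c:0, e:0, f:+; rest ⊤}
  B6:  IN=(all ⊤)  OUT={d:-; rest ⊤}
  B7:  IN=(all ⊤)  OUT=(all ⊤)
  B8:  IN=(all ⊤)  OUT=(all ⊤)
  B9:  IN=(all ⊤)  OUT={c:-, f:-; rest ⊤}

B0 is the boundary node: IN[B0] = {a: ⊤, b: ⊤, c: ⊤, d: ⊤, e: ⊤, f: ⊤}
Applying B0's transfer function to that IN value gives OUT[B0] (row B0 above).

Answer: {a: ⊤, b: ⊤, c: -, d: ⊤, e: ⊤, f: ⊤}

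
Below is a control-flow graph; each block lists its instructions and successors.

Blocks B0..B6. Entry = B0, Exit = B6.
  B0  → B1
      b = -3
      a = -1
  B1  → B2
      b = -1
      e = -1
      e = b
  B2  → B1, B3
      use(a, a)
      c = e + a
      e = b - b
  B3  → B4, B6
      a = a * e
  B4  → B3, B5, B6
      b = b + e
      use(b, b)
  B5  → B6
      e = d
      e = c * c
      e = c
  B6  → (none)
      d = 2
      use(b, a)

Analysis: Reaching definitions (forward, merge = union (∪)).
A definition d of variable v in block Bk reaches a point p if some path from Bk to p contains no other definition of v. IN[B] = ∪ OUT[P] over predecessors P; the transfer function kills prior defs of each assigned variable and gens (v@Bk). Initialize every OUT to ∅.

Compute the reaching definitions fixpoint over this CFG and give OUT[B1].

Fixpoint table:
  B0: | IN={} | OUT={a@B0, b@B0}
  B1: | IN={a@B0, b@B0, b@B1, c@B2, e@B2} | OUT={a@B0, b@B1, c@B2, e@B1}
  B2: | IN={a@B0, b@B1, c@B2, e@B1} | OUT={a@B0, b@B1, c@B2, e@B2}
  B3: | IN={a@B0, a@B3, b@B1, b@B4, c@B2, e@B2} | OUT={a@B3, b@B1, b@B4, c@B2, e@B2}
  B4: | IN={a@B3, b@B1, b@B4, c@B2, e@B2} | OUT={a@B3, b@B4, c@B2, e@B2}
  B5: | IN={a@B3, b@B4, c@B2, e@B2} | OUT={a@B3, b@B4, c@B2, e@B5}
  B6: | IN={a@B3, b@B1, b@B4, c@B2, e@B2, e@B5} | OUT={a@B3, b@B1, b@B4, c@B2, d@B6, e@B2, e@B5}

Merge at B1: IN[B1] = OUT[B0] ⊔ OUT[B2] = {a@B0, b@B0, b@B1, c@B2, e@B2}
Applying B1's transfer function to that IN value gives OUT[B1] (row B1 above).

Answer: {a@B0, b@B1, c@B2, e@B1}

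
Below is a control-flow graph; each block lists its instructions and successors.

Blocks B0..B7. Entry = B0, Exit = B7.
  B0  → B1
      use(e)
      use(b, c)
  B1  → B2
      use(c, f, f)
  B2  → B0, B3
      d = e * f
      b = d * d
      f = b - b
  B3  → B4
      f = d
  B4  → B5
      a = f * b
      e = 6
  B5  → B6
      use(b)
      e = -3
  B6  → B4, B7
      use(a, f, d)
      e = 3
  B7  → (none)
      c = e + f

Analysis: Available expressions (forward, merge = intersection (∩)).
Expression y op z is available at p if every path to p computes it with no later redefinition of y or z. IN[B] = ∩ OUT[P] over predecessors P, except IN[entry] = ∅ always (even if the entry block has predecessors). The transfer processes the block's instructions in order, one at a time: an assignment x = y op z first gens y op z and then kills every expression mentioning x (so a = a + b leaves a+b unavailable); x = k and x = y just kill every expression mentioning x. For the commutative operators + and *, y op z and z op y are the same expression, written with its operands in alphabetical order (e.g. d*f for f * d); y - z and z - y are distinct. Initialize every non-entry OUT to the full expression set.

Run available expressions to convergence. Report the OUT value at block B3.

Answer: {b-b, d*d}

Trace:
Per-block solution:
  B0:  IN={}  OUT={}
  B1:  IN={}  OUT={}
  B2:  IN={}  OUT={b-b, d*d}
  B3:  IN={b-b, d*d}  OUT={b-b, d*d}
  B4:  IN={b-b, d*d}  OUT={b*f, b-b, d*d}
  B5:  IN={b*f, b-b, d*d}  OUT={b*f, b-b, d*d}
  B6:  IN={b*f, b-b, d*d}  OUT={b*f, b-b, d*d}
  B7:  IN={b*f, b-b, d*d}  OUT={b*f, b-b, d*d, e+f}

Merge at B3: IN[B3] = OUT[B2] = {b-b, d*d}
Applying B3's transfer function to that IN value gives OUT[B3] (row B3 above).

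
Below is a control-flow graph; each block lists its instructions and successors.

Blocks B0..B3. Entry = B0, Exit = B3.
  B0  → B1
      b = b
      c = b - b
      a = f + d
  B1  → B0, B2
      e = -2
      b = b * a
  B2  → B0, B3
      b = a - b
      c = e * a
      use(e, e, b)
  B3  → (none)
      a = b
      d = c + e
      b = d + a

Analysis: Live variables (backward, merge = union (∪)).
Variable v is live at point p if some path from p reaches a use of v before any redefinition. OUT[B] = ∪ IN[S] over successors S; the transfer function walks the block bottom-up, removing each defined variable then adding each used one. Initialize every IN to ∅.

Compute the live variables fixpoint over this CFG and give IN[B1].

Answer: {a, b, d, f}

Trace:
Converged values:
  B0:  IN={b, d, f}  OUT={a, b, d, f}
  B1:  IN={a, b, d, f}  OUT={a, b, d, e, f}
  B2:  IN={a, b, d, e, f}  OUT={b, c, d, e, f}
  B3:  IN={b, c, e}  OUT={}

Merge at B1: OUT[B1] = IN[B0] ⊔ IN[B2] = {a, b, d, e, f}
Applying B1's transfer function to that OUT value gives IN[B1] (row B1 above).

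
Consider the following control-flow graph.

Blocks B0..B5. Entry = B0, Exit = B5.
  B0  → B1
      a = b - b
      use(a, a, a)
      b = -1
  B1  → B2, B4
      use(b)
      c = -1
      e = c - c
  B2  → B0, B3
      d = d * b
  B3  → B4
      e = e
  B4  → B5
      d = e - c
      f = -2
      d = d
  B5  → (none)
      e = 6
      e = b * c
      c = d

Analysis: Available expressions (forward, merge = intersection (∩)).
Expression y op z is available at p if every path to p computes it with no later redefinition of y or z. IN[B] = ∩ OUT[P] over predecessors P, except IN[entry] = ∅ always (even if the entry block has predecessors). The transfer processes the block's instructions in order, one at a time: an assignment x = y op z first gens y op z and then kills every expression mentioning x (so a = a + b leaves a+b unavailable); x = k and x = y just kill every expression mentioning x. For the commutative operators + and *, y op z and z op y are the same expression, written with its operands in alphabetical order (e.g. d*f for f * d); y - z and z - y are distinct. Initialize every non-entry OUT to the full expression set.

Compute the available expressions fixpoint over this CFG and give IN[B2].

Answer: {c-c}

Derivation:
Converged values:
  B0: | IN={} | OUT={}
  B1: | IN={} | OUT={c-c}
  B2: | IN={c-c} | OUT={c-c}
  B3: | IN={c-c} | OUT={c-c}
  B4: | IN={c-c} | OUT={c-c, e-c}
  B5: | IN={c-c, e-c} | OUT={}

Merge at B2: IN[B2] = OUT[B1] = {c-c}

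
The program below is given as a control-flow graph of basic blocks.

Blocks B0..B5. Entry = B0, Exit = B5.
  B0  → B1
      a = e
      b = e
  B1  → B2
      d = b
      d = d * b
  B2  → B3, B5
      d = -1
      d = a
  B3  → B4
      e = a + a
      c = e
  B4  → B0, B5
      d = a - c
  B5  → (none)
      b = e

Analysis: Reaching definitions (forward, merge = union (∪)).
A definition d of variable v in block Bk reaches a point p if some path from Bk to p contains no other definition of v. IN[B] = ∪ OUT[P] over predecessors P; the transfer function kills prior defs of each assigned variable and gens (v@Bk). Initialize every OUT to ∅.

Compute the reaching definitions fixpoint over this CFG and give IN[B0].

Answer: {a@B0, b@B0, c@B3, d@B4, e@B3}

Trace:
Fixpoint table:
  B0:   IN={a@B0, b@B0, c@B3, d@B4, e@B3}   OUT={a@B0, b@B0, c@B3, d@B4, e@B3}
  B1:   IN={a@B0, b@B0, c@B3, d@B4, e@B3}   OUT={a@B0, b@B0, c@B3, d@B1, e@B3}
  B2:   IN={a@B0, b@B0, c@B3, d@B1, e@B3}   OUT={a@B0, b@B0, c@B3, d@B2, e@B3}
  B3:   IN={a@B0, b@B0, c@B3, d@B2, e@B3}   OUT={a@B0, b@B0, c@B3, d@B2, e@B3}
  B4:   IN={a@B0, b@B0, c@B3, d@B2, e@B3}   OUT={a@B0, b@B0, c@B3, d@B4, e@B3}
  B5:   IN={a@B0, b@B0, c@B3, d@B2, d@B4, e@B3}   OUT={a@B0, b@B5, c@B3, d@B2, d@B4, e@B3}

Merge at B0 (entry node, so the boundary value {} is joined with the incoming edge(s)): IN[B0] = {} ⊔ OUT[B4] = {a@B0, b@B0, c@B3, d@B4, e@B3}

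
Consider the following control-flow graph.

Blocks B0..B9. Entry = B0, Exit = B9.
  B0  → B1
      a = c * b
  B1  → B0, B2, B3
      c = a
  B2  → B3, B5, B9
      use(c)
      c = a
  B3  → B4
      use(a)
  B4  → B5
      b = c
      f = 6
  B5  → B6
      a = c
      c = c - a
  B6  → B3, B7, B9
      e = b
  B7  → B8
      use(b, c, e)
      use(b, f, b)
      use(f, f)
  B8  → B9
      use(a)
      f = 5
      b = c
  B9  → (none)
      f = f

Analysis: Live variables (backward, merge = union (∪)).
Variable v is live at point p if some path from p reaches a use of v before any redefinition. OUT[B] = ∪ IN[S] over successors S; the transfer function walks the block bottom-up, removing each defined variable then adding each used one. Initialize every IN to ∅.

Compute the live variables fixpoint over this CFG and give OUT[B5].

Per-block solution:
  B0:  IN={b, c, f}  OUT={a, b, f}
  B1:  IN={a, b, f}  OUT={a, b, c, f}
  B2:  IN={a, b, c, f}  OUT={a, b, c, f}
  B3:  IN={a, c}  OUT={c}
  B4:  IN={c}  OUT={b, c, f}
  B5:  IN={b, c, f}  OUT={a, b, c, f}
  B6:  IN={a, b, c, f}  OUT={a, b, c, e, f}
  B7:  IN={a, b, c, e, f}  OUT={a, c}
  B8:  IN={a, c}  OUT={f}
  B9:  IN={f}  OUT={}

Merge at B5: OUT[B5] = IN[B6] = {a, b, c, f}

Answer: {a, b, c, f}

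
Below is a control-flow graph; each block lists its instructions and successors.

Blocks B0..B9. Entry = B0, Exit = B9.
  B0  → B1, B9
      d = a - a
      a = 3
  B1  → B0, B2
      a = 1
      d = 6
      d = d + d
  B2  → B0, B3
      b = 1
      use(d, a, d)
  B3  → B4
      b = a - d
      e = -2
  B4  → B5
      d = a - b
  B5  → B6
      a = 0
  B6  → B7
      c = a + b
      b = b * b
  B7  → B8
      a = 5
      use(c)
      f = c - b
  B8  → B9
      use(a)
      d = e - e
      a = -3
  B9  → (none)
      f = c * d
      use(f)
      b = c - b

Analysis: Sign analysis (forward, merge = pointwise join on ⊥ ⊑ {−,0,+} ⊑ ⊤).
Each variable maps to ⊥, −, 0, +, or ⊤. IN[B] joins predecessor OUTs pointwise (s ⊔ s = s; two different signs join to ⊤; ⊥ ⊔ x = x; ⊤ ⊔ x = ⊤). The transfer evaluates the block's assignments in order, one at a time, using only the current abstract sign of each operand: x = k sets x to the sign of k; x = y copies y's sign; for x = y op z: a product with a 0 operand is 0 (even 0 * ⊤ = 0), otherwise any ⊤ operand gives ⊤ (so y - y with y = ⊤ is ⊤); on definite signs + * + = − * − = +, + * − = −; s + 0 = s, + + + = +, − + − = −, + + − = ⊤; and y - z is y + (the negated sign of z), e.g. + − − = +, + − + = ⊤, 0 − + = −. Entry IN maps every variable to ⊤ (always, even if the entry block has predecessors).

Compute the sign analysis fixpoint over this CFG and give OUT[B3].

Per-block solution:
  B0:  IN=(all ⊤)  OUT={a:+; rest ⊤}
  B1:  IN={a:+; rest ⊤}  OUT={a:+, d:+; rest ⊤}
  B2:  IN={a:+, d:+; rest ⊤}  OUT={a:+, b:+, d:+; rest ⊤}
  B3:  IN={a:+, b:+, d:+; rest ⊤}  OUT={a:+, d:+, e:-; rest ⊤}
  B4:  IN={a:+, d:+, e:-; rest ⊤}  OUT={a:+, e:-; rest ⊤}
  B5:  IN={a:+, e:-; rest ⊤}  OUT={a:0, e:-; rest ⊤}
  B6:  IN={a:0, e:-; rest ⊤}  OUT={a:0, e:-; rest ⊤}
  B7:  IN={a:0, e:-; rest ⊤}  OUT={a:+, e:-; rest ⊤}
  B8:  IN={a:+, e:-; rest ⊤}  OUT={a:-, e:-; rest ⊤}
  B9:  IN=(all ⊤)  OUT=(all ⊤)

Merge at B3: IN[B3] = OUT[B2] = {a: +, b: +, c: ⊤, d: +, e: ⊤, f: ⊤}
Applying B3's transfer function to that IN value gives OUT[B3] (row B3 above).

Answer: {a: +, b: ⊤, c: ⊤, d: +, e: -, f: ⊤}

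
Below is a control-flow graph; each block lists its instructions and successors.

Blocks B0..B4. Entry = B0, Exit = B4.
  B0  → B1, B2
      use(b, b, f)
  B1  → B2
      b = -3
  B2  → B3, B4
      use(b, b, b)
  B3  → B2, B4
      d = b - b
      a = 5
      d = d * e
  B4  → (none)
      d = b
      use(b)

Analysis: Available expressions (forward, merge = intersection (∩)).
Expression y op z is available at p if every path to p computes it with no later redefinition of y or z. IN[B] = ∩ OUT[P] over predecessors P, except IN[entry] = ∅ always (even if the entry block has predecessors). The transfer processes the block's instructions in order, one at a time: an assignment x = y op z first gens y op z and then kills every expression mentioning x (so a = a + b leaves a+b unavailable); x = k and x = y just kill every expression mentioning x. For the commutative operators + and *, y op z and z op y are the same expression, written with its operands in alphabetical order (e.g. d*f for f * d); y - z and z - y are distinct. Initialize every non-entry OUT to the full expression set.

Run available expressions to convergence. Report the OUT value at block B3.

Converged values:
  B0:   IN={}   OUT={}
  B1:   IN={}   OUT={}
  B2:   IN={}   OUT={}
  B3:   IN={}   OUT={b-b}
  B4:   IN={}   OUT={}

Merge at B3: IN[B3] = OUT[B2] = {}
Applying B3's transfer function to that IN value gives OUT[B3] (row B3 above).

Answer: {b-b}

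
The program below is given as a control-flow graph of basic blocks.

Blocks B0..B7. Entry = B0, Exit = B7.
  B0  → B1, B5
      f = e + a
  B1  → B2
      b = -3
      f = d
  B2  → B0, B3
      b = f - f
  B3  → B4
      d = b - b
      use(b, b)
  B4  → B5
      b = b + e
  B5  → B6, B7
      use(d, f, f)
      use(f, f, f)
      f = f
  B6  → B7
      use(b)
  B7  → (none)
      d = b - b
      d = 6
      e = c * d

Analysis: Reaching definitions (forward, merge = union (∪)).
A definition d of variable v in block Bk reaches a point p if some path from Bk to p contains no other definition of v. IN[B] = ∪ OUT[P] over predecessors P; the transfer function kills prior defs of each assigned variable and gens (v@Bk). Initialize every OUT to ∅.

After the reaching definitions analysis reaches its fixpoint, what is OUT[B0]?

Per-block solution:
  B0: | IN={b@B2, f@B1} | OUT={b@B2, f@B0}
  B1: | IN={b@B2, f@B0} | OUT={b@B1, f@B1}
  B2: | IN={b@B1, f@B1} | OUT={b@B2, f@B1}
  B3: | IN={b@B2, f@B1} | OUT={b@B2, d@B3, f@B1}
  B4: | IN={b@B2, d@B3, f@B1} | OUT={b@B4, d@B3, f@B1}
  B5: | IN={b@B2, b@B4, d@B3, f@B0, f@B1} | OUT={b@B2, b@B4, d@B3, f@B5}
  B6: | IN={b@B2, b@B4, d@B3, f@B5} | OUT={b@B2, b@B4, d@B3, f@B5}
  B7: | IN={b@B2, b@B4, d@B3, f@B5} | OUT={b@B2, b@B4, d@B7, e@B7, f@B5}

Merge at B0 (entry node, so the boundary value {} is joined with the incoming edge(s)): IN[B0] = {} ⊔ OUT[B2] = {b@B2, f@B1}
Applying B0's transfer function to that IN value gives OUT[B0] (row B0 above).

Answer: {b@B2, f@B0}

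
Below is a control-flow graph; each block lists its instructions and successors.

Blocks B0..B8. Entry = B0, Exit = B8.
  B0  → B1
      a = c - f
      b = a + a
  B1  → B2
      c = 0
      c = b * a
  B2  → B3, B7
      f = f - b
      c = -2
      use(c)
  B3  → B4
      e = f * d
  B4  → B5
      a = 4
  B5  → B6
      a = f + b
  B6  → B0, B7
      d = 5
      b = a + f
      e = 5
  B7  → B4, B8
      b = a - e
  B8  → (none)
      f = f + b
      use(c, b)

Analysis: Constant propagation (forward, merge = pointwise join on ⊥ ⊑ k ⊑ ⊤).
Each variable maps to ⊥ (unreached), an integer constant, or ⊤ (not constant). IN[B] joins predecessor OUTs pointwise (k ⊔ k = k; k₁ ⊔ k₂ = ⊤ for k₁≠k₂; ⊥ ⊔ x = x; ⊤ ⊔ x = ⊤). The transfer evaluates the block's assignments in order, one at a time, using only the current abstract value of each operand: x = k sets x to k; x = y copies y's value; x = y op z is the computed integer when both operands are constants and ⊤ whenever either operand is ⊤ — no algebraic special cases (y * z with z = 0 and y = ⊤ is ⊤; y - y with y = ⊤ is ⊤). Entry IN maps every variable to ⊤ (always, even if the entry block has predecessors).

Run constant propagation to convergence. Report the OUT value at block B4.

Answer: {a: 4, b: ⊤, c: -2, d: ⊤, e: ⊤, f: ⊤}

Working:
Per-block solution:
  B0:   IN=(all ⊤)   OUT=(all ⊤)
  B1:   IN=(all ⊤)   OUT=(all ⊤)
  B2:   IN=(all ⊤)   OUT={c:-2; rest ⊤}
  B3:   IN={c:-2; rest ⊤}   OUT={c:-2; rest ⊤}
  B4:   IN={c:-2; rest ⊤}   OUT={a:4, c:-2; rest ⊤}
  B5:   IN={a:4, c:-2; rest ⊤}   OUT={c:-2; rest ⊤}
  B6:   IN={c:-2; rest ⊤}   OUT={c:-2, d:5, e:5; rest ⊤}
  B7:   IN={c:-2; rest ⊤}   OUT={c:-2; rest ⊤}
  B8:   IN={c:-2; rest ⊤}   OUT={c:-2; rest ⊤}

Merge at B4: IN[B4] = OUT[B3] ⊔ OUT[B7] = {a: ⊤, b: ⊤, c: -2, d: ⊤, e: ⊤, f: ⊤}
Applying B4's transfer function to that IN value gives OUT[B4] (row B4 above).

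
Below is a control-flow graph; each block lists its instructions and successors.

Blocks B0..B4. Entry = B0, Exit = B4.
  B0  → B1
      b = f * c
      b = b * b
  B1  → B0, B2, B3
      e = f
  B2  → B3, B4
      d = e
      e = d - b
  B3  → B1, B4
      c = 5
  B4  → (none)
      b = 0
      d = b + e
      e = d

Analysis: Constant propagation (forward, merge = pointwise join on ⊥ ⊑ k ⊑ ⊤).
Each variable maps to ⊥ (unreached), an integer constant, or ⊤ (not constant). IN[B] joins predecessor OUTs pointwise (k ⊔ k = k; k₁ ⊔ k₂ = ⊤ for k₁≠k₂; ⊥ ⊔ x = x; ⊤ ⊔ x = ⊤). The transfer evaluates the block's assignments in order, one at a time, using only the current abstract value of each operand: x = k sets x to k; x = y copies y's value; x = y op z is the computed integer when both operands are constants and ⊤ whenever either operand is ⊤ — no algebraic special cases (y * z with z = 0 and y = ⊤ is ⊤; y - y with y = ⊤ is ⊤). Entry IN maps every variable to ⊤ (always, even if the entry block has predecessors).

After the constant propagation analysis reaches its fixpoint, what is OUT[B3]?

Answer: {a: ⊤, b: ⊤, c: 5, d: ⊤, e: ⊤, f: ⊤}

Trace:
Converged values:
  B0:  IN=(all ⊤)  OUT=(all ⊤)
  B1:  IN=(all ⊤)  OUT=(all ⊤)
  B2:  IN=(all ⊤)  OUT=(all ⊤)
  B3:  IN=(all ⊤)  OUT={c:5; rest ⊤}
  B4:  IN=(all ⊤)  OUT={b:0; rest ⊤}

Merge at B3: IN[B3] = OUT[B1] ⊔ OUT[B2] = {a: ⊤, b: ⊤, c: ⊤, d: ⊤, e: ⊤, f: ⊤}
Applying B3's transfer function to that IN value gives OUT[B3] (row B3 above).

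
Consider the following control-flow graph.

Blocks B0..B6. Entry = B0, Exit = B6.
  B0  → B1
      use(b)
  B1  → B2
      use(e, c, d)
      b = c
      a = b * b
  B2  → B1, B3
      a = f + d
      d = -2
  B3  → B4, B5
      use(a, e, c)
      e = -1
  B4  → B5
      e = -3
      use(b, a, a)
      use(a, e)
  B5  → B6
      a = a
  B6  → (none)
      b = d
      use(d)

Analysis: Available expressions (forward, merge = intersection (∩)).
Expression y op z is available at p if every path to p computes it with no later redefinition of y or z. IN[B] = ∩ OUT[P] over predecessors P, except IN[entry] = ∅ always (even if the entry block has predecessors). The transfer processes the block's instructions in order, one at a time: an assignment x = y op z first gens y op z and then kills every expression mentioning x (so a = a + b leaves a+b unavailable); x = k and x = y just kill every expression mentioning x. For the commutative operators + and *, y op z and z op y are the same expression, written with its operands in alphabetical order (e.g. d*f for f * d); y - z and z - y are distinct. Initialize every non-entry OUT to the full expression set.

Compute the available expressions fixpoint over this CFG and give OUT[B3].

Converged values:
  B0:   IN={}   OUT={}
  B1:   IN={}   OUT={b*b}
  B2:   IN={b*b}   OUT={b*b}
  B3:   IN={b*b}   OUT={b*b}
  B4:   IN={b*b}   OUT={b*b}
  B5:   IN={b*b}   OUT={b*b}
  B6:   IN={b*b}   OUT={}

Merge at B3: IN[B3] = OUT[B2] = {b*b}
Applying B3's transfer function to that IN value gives OUT[B3] (row B3 above).

Answer: {b*b}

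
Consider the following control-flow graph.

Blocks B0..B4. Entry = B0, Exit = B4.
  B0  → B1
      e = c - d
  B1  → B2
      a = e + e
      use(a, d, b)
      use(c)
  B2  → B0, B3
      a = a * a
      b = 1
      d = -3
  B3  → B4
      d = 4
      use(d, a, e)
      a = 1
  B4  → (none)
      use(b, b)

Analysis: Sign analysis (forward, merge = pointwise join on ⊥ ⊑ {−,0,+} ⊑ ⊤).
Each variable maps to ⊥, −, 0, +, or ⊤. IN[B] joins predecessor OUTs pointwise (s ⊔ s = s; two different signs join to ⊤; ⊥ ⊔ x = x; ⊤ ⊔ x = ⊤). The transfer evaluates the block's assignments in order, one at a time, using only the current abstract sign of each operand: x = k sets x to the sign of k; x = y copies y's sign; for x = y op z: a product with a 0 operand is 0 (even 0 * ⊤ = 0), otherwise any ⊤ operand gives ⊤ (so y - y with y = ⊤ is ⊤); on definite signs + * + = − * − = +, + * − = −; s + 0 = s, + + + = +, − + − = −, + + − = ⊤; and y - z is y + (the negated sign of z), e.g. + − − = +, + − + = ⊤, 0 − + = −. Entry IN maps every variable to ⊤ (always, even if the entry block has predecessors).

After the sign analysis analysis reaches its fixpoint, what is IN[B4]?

Answer: {a: +, b: +, c: ⊤, d: +, e: ⊤, f: ⊤}

Trace:
Converged values:
  B0:   IN=(all ⊤)   OUT=(all ⊤)
  B1:   IN=(all ⊤)   OUT=(all ⊤)
  B2:   IN=(all ⊤)   OUT={b:+, d:-; rest ⊤}
  B3:   IN={b:+, d:-; rest ⊤}   OUT={a:+, b:+, d:+; rest ⊤}
  B4:   IN={a:+, b:+, d:+; rest ⊤}   OUT={a:+, b:+, d:+; rest ⊤}

Merge at B4: IN[B4] = OUT[B3] = {a: +, b: +, c: ⊤, d: +, e: ⊤, f: ⊤}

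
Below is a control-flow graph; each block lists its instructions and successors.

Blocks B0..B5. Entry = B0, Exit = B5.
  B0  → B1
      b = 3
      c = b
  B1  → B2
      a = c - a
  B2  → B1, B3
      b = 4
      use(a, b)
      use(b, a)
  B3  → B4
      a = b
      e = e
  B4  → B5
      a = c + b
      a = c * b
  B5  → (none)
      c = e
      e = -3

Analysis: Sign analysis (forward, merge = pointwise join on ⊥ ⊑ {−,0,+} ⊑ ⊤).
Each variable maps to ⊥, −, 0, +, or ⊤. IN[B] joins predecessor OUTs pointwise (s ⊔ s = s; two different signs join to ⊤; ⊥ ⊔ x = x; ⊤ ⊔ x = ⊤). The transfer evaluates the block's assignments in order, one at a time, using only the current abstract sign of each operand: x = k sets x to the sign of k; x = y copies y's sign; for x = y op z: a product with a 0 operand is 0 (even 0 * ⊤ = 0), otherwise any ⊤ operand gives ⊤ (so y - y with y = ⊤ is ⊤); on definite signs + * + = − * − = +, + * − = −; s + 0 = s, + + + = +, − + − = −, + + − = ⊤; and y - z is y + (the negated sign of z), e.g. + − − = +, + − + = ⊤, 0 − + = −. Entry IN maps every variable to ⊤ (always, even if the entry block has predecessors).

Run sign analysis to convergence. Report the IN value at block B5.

Answer: {a: +, b: +, c: +, d: ⊤, e: ⊤, f: ⊤}

Working:
Fixpoint table:
  B0:  IN=(all ⊤)  OUT={b:+, c:+; rest ⊤}
  B1:  IN={b:+, c:+; rest ⊤}  OUT={b:+, c:+; rest ⊤}
  B2:  IN={b:+, c:+; rest ⊤}  OUT={b:+, c:+; rest ⊤}
  B3:  IN={b:+, c:+; rest ⊤}  OUT={a:+, b:+, c:+; rest ⊤}
  B4:  IN={a:+, b:+, c:+; rest ⊤}  OUT={a:+, b:+, c:+; rest ⊤}
  B5:  IN={a:+, b:+, c:+; rest ⊤}  OUT={a:+, b:+, e:-; rest ⊤}

Merge at B5: IN[B5] = OUT[B4] = {a: +, b: +, c: +, d: ⊤, e: ⊤, f: ⊤}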